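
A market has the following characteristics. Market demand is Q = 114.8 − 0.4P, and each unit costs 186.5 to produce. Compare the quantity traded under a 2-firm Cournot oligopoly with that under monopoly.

Inverting demand: P = 287 − 2.5Q.
In a 2-firm Cournot equilibrium, symmetry and the first-order condition give q = (287 − 186.5)/(7.5) = 13.4. So Q = 26.8 and P = 220.
Monopoly sets MR = MC: 287 − 5Q = 186.5 ⇒ Q = 20.1, P = 287 − 2.5·20.1 = 236.75.

Cournot: Q = 26.8; Monopoly: Q = 20.1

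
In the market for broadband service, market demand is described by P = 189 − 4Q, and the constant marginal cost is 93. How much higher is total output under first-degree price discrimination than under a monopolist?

Total output rises by 12

A monopolist chooses Q where MR = MC. MR = 189 − 8Q; setting this equal to 93 gives Q = 12 and P = 141.
A perfectly discriminating monopolist sells every unit with P(Q) ≥ MC(Q), so output equals the competitive quantity Q = 24. Each buyer pays their reservation price, so CS = 0 and the firm captures all surplus.
Change in total output: 24 − 12 = 12.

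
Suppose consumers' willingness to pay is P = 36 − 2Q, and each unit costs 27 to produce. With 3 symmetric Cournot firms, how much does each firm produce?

q_i = 1.125

Cournot with 3 identical firms: the symmetric best-response condition is 36 − 8q = 27. Each firm produces q = 1.125, total output Q = 3.375, price P = 29.25.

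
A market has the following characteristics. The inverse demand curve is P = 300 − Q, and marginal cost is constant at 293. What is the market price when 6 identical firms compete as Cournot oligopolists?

P = 294

With 6 symmetric Cournot firms, each firm's FOC gives 300 − 7q = 293, so q = 1, Q = 6·1 = 6, and P = 294.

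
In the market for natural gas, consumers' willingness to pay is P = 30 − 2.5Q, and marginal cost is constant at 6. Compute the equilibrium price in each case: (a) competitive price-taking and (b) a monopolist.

Under competition P = MC = 6, so Q = (30 − 6)/2.5 = 9.6.
A monopolist chooses Q where MR = MC. MR = 30 − 5Q; setting this equal to 6 gives Q = 4.8 and P = 18.

Competition: P = 6; Monopoly: P = 18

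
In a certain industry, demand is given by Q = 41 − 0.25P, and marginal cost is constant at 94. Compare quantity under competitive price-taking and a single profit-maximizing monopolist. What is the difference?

Q falls by 8.75

Inverting demand: P = 164 − 4Q.
Competitive firms price at marginal cost: P = 94, giving Q = 17.5.
Monopoly sets MR = MC: 164 − 8Q = 94 ⇒ Q = 8.75, P = 164 − 4·8.75 = 129.
Change in quantity: 8.75 − 17.5 = −8.75.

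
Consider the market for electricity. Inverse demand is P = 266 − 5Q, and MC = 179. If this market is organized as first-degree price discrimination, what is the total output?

Q = 17.4

Under first-degree price discrimination the firm charges each unit its demand price and produces up to where P = MC, i.e. Q = 17.4. Consumer surplus is zero; producer surplus equals total surplus.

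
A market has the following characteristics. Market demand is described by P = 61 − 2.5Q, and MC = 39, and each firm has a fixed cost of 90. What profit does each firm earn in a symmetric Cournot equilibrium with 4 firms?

In a 4-firm Cournot equilibrium, symmetry and the first-order condition give q = (61 − 39)/(12.5) = 1.76. So Q = 7.04 and P = 43.4.
Each firm's profit = (43.4 − 39)·1.76 − 90 = −82.256.

π_i = −82.256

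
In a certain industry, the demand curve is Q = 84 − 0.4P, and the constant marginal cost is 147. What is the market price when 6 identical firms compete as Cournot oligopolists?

Inverting demand: P = 210 − 2.5Q.
Cournot with 6 identical firms: the symmetric best-response condition is 210 − 17.5q = 147. Each firm produces q = 3.6, total output Q = 21.6, price P = 156.

P = 156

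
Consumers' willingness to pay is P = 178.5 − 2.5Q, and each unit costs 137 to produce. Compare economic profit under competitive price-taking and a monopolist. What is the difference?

Economic profit rises by 172.225

Under competition P = MC = 137, so Q = (178.5 − 137)/2.5 = 16.6.
Profit = (137 − 137)·16.6 = 0.
A monopolist chooses Q where MR = MC. MR = 178.5 − 5Q; setting this equal to 137 gives Q = 8.3 and P = 157.75.
Profit = (157.75 − 137)·8.3 = 172.225.
Change in economic profit: 172.225 − 0 = 172.225.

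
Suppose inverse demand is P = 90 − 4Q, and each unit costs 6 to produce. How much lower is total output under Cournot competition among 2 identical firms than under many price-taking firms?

Competitive firms price at marginal cost: P = 6, giving Q = 21.
With 2 symmetric Cournot firms, each firm's FOC gives 90 − 12q = 6, so q = 7, Q = 2·7 = 14, and P = 34.
Change in total output: 14 − 21 = −7.

Total output falls by 7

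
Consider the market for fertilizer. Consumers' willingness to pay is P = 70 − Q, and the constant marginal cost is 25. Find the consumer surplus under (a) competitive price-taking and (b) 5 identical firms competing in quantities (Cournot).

Under competition P = MC = 25, so Q = (70 − 25)/1 = 45.
CS = ½·(70 − 25)·45 = 1012.5.
With 5 symmetric Cournot firms, each firm's FOC gives 70 − 6q = 25, so q = 7.5, Q = 5·7.5 = 37.5, and P = 32.5.
CS = ½·(70 − 32.5)·37.5 = 703.125.

Competition: CS = 1012.5; Cournot: CS = 703.125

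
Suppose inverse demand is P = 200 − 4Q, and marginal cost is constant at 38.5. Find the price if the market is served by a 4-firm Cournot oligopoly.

Cournot with 4 identical firms: the symmetric best-response condition is 200 − 20q = 38.5. Each firm produces q = 8.075, total output Q = 32.3, price P = 70.8.

P = 70.8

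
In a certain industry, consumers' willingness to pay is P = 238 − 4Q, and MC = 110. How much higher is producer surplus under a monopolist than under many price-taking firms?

Producer surplus rises by 1024

Perfect competition: P = MC = 110, so 238 − 4Q = 110 and Q = 32.
PS = (110 − 110)·32 = 0.
The monopolist equates marginal revenue to marginal cost: 238 − 8Q = 110, so Q = 16. From demand, P = 174.
PS = (174 − 110)·16 = 1024.
Change in producer surplus: 1024 − 0 = 1024.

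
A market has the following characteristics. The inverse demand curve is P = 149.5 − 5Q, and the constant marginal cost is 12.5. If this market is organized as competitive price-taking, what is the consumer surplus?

Under competition P = MC = 12.5, so Q = (149.5 − 12.5)/5 = 27.4.
CS = ½·(149.5 − 12.5)·27.4 = 1876.9.

CS = 1876.9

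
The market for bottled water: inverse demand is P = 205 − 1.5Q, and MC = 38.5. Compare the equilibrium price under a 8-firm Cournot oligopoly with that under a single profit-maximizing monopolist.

Cournot: P = 57; Monopoly: P = 121.75

Cournot with 8 identical firms: the symmetric best-response condition is 205 − 13.5q = 38.5. Each firm produces q = 37/3, total output Q = 296/3, price P = 57.
Monopoly sets MR = MC: 205 − 3Q = 38.5 ⇒ Q = 55.5, P = 205 − 1.5·55.5 = 121.75.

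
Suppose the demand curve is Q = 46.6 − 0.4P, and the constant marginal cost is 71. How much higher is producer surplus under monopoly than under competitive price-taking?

Inverting demand: P = 116.5 − 2.5Q.
Under competition P = MC = 71, so Q = (116.5 − 71)/2.5 = 18.2.
PS = (71 − 71)·18.2 = 0.
The monopolist equates marginal revenue to marginal cost: 116.5 − 5Q = 71, so Q = 9.1. From demand, P = 93.75.
PS = (93.75 − 71)·9.1 = 207.025.
Change in producer surplus: 207.025 − 0 = 207.025.

PS rises by 207.025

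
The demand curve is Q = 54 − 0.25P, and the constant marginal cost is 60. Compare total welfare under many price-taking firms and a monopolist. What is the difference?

TS falls by 760.5

Inverting demand: P = 216 − 4Q.
Perfect competition: P = MC = 60, so 216 − 4Q = 60 and Q = 39.
CS = ½·(216 − 60)·39 = 3042; PS = (60 − 60)·39 = 0; TS = 3042.
A monopolist chooses Q where MR = MC. MR = 216 − 8Q; setting this equal to 60 gives Q = 19.5 and P = 138.
CS = ½·(216 − 138)·19.5 = 760.5; PS = (138 − 60)·19.5 = 1521; TS = 2281.5.
Change in total welfare: 2281.5 − 3042 = −760.5.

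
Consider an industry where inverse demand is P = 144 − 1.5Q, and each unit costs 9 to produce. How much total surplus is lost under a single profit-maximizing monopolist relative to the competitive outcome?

DWL = 1518.75

Competitive firms price at marginal cost: P = 9, giving Q = 90.
The monopolist equates marginal revenue to marginal cost: 144 − 3Q = 9, so Q = 45. From demand, P = 76.5.
DWL is the triangle between Q = 45 and Q = 90: ½·(90 − 45)·(76.5 − 9) = 1518.75.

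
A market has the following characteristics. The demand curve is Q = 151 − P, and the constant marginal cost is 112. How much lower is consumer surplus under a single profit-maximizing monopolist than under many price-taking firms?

Consumer surplus falls by 570.375

Inverting demand: P = 151 − Q.
Under competition P = MC = 112, so Q = (151 − 112)/1 = 39.
CS = ½·(151 − 112)·39 = 760.5.
Monopoly sets MR = MC: 151 − 2Q = 112 ⇒ Q = 19.5, P = 151 − 19.5 = 131.5.
CS = ½·(151 − 131.5)·19.5 = 190.125.
Change in consumer surplus: 190.125 − 760.5 = −570.375.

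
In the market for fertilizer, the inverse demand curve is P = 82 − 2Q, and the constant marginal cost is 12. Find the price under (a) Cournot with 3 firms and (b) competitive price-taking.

With 3 symmetric Cournot firms, each firm's FOC gives 82 − 8q = 12, so q = 8.75, Q = 3·8.75 = 26.25, and P = 29.5.
Competitive firms price at marginal cost: P = 12, giving Q = 35.

Cournot: P = 29.5; Competition: P = 12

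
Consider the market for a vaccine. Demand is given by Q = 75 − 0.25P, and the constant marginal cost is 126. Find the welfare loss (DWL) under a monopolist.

Inverting demand: P = 300 − 4Q.
Under competition P = MC = 126, so Q = (300 − 126)/4 = 43.5.
The monopolist equates marginal revenue to marginal cost: 300 − 8Q = 126, so Q = 21.75. From demand, P = 213.
DWL is the triangle between Q = 21.75 and Q = 43.5: ½·(43.5 − 21.75)·(213 − 126) = 946.125.

DWL = 946.125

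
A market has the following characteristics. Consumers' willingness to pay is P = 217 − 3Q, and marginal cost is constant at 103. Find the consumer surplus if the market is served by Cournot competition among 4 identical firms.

CS = 1386.24

Cournot with 4 identical firms: the symmetric best-response condition is 217 − 15q = 103. Each firm produces q = 7.6, total output Q = 30.4, price P = 125.8.
CS = ½·(217 − 125.8)·30.4 = 1386.24.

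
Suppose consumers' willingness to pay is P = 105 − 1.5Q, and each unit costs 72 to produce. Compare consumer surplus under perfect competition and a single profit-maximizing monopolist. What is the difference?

Consumer surplus falls by 272.25

Perfect competition: P = MC = 72, so 105 − 1.5Q = 72 and Q = 22.
CS = ½·(105 − 72)·22 = 363.
Monopoly sets MR = MC: 105 − 3Q = 72 ⇒ Q = 11, P = 105 − 1.5·11 = 88.5.
CS = ½·(105 − 88.5)·11 = 90.75.
Change in consumer surplus: 90.75 − 363 = −272.25.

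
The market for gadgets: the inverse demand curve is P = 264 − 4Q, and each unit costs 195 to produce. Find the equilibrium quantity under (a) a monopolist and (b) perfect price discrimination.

Monopoly: Q = 8.625; Perfect PD: Q = 17.25

Monopoly sets MR = MC: 264 − 8Q = 195 ⇒ Q = 8.625, P = 264 − 4·8.625 = 229.5.
Under first-degree price discrimination the firm charges each unit its demand price and produces up to where P = MC, i.e. Q = 17.25. Consumer surplus is zero; producer surplus equals total surplus.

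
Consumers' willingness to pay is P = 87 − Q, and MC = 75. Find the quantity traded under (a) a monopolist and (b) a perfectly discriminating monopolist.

Monopoly: Q = 6; Perfect PD: Q = 12

A monopolist chooses Q where MR = MC. MR = 87 − 2Q; setting this equal to 75 gives Q = 6 and P = 81.
A perfectly discriminating monopolist sells every unit with P(Q) ≥ MC(Q), so output equals the competitive quantity Q = 12. Each buyer pays their reservation price, so CS = 0 and the firm captures all surplus.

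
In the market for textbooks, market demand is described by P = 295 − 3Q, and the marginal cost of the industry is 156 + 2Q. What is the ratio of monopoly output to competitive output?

A monopolist chooses Q where MR = MC. MR = 295 − 6Q; setting this equal to 156 + 2Q gives Q = 17.375 and P = 242.875.
Under competition P = MC: 295 − 3Q = 156 + 2Q ⇒ Q = 27.8, P = 211.6.
Ratio Q_m/Q_c = 17.375/27.8 = 0.625.

Q_m/Q_c = 0.625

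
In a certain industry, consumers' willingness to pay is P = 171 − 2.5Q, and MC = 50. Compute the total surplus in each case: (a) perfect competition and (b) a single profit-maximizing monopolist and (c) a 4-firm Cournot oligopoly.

Competitive firms price at marginal cost: P = 50, giving Q = 48.4.
CS = ½·(171 − 50)·48.4 = 2928.2; PS = (50 − 50)·48.4 = 0; TS = 2928.2.
Monopoly sets MR = MC: 171 − 5Q = 50 ⇒ Q = 24.2, P = 171 − 2.5·24.2 = 110.5.
CS = ½·(171 − 110.5)·24.2 = 732.05; PS = (110.5 − 50)·24.2 = 1464.1; TS = 2196.15.
With 4 symmetric Cournot firms, each firm's FOC gives 171 − 12.5q = 50, so q = 9.68, Q = 4·9.68 = 38.72, and P = 74.2.
CS = ½·(171 − 74.2)·38.72 = 1874.048; PS = (74.2 − 50)·38.72 = 937.024; TS = 2811.072.

Competition: TS = 2928.2; Monopoly: TS = 2196.15; Cournot: TS = 2811.072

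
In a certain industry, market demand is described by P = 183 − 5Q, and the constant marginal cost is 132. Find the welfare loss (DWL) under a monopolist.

Perfect competition: P = MC = 132, so 183 − 5Q = 132 and Q = 10.2.
A monopolist chooses Q where MR = MC. MR = 183 − 10Q; setting this equal to 132 gives Q = 5.1 and P = 157.5.
DWL is the triangle between Q = 5.1 and Q = 10.2: ½·(10.2 − 5.1)·(157.5 − 132) = 65.025.

DWL = 65.025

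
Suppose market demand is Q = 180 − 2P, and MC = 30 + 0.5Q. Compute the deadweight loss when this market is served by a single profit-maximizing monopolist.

Inverting demand: P = 90 − 0.5Q.
Under competition P = MC: 90 − 0.5Q = 30 + 0.5Q ⇒ Q = 60, P = 60.
Monopoly sets MR = MC: 90 − Q = 30 + 0.5Q ⇒ Q = 40, P = 90 − 0.5·40 = 70.
CS = ½·(90 − 60)·60 = 900; PS = (60·60 − 30·60 − ½·0.5·60²) = 900; TS = 1800.
CS = ½·(90 − 70)·40 = 400; PS = (70·40 − 30·40 − ½·0.5·40²) = 1200; TS = 1600.
DWL = 1800 − 1600 = 200.

DWL = 200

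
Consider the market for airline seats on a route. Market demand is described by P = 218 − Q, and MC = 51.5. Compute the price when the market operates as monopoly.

The monopolist equates marginal revenue to marginal cost: 218 − 2Q = 51.5, so Q = 83.25. From demand, P = 134.75.

P = 134.75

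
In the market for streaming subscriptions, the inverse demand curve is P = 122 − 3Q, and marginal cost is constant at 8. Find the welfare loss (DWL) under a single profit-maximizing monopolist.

DWL = 541.5

Competitive firms price at marginal cost: P = 8, giving Q = 38.
Monopoly sets MR = MC: 122 − 6Q = 8 ⇒ Q = 19, P = 122 − 3·19 = 65.
DWL is the triangle between Q = 19 and Q = 38: ½·(38 − 19)·(65 − 8) = 541.5.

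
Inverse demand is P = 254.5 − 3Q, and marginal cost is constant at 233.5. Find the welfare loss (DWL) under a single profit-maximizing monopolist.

Competitive firms price at marginal cost: P = 233.5, giving Q = 7.
Monopoly sets MR = MC: 254.5 − 6Q = 233.5 ⇒ Q = 3.5, P = 254.5 − 3·3.5 = 244.
DWL is the triangle between Q = 3.5 and Q = 7: ½·(7 − 3.5)·(244 − 233.5) = 18.375.

DWL = 18.375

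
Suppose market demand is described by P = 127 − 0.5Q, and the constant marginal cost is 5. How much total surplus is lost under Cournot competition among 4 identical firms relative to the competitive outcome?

Perfect competition: P = MC = 5, so 127 − 0.5Q = 5 and Q = 244.
With 4 symmetric Cournot firms, each firm's FOC gives 127 − 2.5q = 5, so q = 48.8, Q = 4·48.8 = 195.2, and P = 29.4.
DWL is the triangle between Q = 195.2 and Q = 244: ½·(244 − 195.2)·(29.4 − 5) = 595.36.

DWL = 595.36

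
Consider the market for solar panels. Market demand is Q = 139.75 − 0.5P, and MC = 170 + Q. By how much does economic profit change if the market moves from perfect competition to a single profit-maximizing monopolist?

Inverting demand: P = 279.5 − 2Q.
Competitive equilibrium sets price equal to marginal cost: 279.5 − 2Q = 170 + Q, so Q = 36.5 and P = 206.5.
Profit = 206.5·36.5 − (170·36.5 + ½·1·36.5²) = 666.125.
Monopoly sets MR = MC: 279.5 − 4Q = 170 + Q ⇒ Q = 21.9, P = 279.5 − 2·21.9 = 235.7.
Profit = 235.7·21.9 − (170·21.9 + ½·1·21.9²) = 1199.025.
Change in economic profit: 1199.025 − 666.125 = 532.9.

Economic profit rises by 532.9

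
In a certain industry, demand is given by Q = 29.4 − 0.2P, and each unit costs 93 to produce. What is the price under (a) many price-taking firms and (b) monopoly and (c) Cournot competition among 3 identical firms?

Competition: P = 93; Monopoly: P = 120; Cournot: P = 106.5

Inverting demand: P = 147 − 5Q.
Perfect competition: P = MC = 93, so 147 − 5Q = 93 and Q = 10.8.
The monopolist equates marginal revenue to marginal cost: 147 − 10Q = 93, so Q = 5.4. From demand, P = 120.
In a 3-firm Cournot equilibrium, symmetry and the first-order condition give q = (147 − 93)/(20) = 2.7. So Q = 8.1 and P = 106.5.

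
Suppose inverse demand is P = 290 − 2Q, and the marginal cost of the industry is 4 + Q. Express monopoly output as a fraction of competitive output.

Q_m/Q_c = 0.6

Monopoly sets MR = MC: 290 − 4Q = 4 + Q ⇒ Q = 57.2, P = 290 − 2·57.2 = 175.6.
Competitive equilibrium sets price equal to marginal cost: 290 − 2Q = 4 + Q, so Q = 286/3 and P = 298/3.
Ratio Q_m/Q_c = 57.2/(286/3) = 0.6.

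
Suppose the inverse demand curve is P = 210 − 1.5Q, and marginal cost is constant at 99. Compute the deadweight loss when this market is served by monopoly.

Competitive firms price at marginal cost: P = 99, giving Q = 74.
A monopolist chooses Q where MR = MC. MR = 210 − 3Q; setting this equal to 99 gives Q = 37 and P = 154.5.
DWL is the triangle between Q = 37 and Q = 74: ½·(74 − 37)·(154.5 − 99) = 1026.75.

DWL = 1026.75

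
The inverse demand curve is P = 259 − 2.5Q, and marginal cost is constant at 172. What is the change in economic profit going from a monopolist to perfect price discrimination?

Economic profit rises by 756.9

Monopoly sets MR = MC: 259 − 5Q = 172 ⇒ Q = 17.4, P = 259 − 2.5·17.4 = 215.5.
Profit = (215.5 − 172)·17.4 = 756.9.
Under first-degree price discrimination the firm charges each unit its demand price and produces up to where P = MC, i.e. Q = 34.8. Consumer surplus is zero; producer surplus equals total surplus.
PS equals the full surplus area, 1513.8. Profit = 1513.8 = 1513.8.
Change in economic profit: 1513.8 − 756.9 = 756.9.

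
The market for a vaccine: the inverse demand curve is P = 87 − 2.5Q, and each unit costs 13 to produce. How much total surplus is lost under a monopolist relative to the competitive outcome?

Under competition P = MC = 13, so Q = (87 − 13)/2.5 = 29.6.
A monopolist chooses Q where MR = MC. MR = 87 − 5Q; setting this equal to 13 gives Q = 14.8 and P = 50.
DWL is the triangle between Q = 14.8 and Q = 29.6: ½·(29.6 − 14.8)·(50 − 13) = 273.8.

DWL = 273.8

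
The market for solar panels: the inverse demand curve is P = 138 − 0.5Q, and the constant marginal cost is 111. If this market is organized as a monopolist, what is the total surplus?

TS = 546.75

The monopolist equates marginal revenue to marginal cost: 138 − Q = 111, so Q = 27. From demand, P = 124.5.
CS = ½·(138 − 124.5)·27 = 182.25; PS = (124.5 − 111)·27 = 364.5; TS = 546.75.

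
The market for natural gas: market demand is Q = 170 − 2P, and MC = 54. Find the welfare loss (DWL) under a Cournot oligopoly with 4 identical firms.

Inverting demand: P = 85 − 0.5Q.
Under competition P = MC = 54, so Q = (85 − 54)/0.5 = 62.
In a 4-firm Cournot equilibrium, symmetry and the first-order condition give q = (85 − 54)/(2.5) = 12.4. So Q = 49.6 and P = 60.2.
DWL is the triangle between Q = 49.6 and Q = 62: ½·(62 − 49.6)·(60.2 − 54) = 38.44.

DWL = 38.44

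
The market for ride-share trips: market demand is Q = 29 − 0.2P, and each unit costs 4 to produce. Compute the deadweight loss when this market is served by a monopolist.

Inverting demand: P = 145 − 5Q.
Under competition P = MC = 4, so Q = (145 − 4)/5 = 28.2.
A monopolist chooses Q where MR = MC. MR = 145 − 10Q; setting this equal to 4 gives Q = 14.1 and P = 74.5.
DWL is the triangle between Q = 14.1 and Q = 28.2: ½·(28.2 − 14.1)·(74.5 − 4) = 497.025.

DWL = 497.025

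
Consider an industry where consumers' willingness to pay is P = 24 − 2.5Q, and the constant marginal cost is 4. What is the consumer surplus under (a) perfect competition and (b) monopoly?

Perfect competition: P = MC = 4, so 24 − 2.5Q = 4 and Q = 8.
CS = ½·(24 − 4)·8 = 80.
The monopolist equates marginal revenue to marginal cost: 24 − 5Q = 4, so Q = 4. From demand, P = 14.
CS = ½·(24 − 14)·4 = 20.

Competition: CS = 80; Monopoly: CS = 20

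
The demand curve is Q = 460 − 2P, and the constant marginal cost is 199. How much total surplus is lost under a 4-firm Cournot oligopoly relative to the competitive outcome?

DWL = 38.44

Inverting demand: P = 230 − 0.5Q.
Perfect competition: P = MC = 199, so 230 − 0.5Q = 199 and Q = 62.
With 4 symmetric Cournot firms, each firm's FOC gives 230 − 2.5q = 199, so q = 12.4, Q = 4·12.4 = 49.6, and P = 205.2.
DWL is the triangle between Q = 49.6 and Q = 62: ½·(62 − 49.6)·(205.2 − 199) = 38.44.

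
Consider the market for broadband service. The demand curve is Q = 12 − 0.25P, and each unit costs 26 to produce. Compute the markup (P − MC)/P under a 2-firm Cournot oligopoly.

Lerner index = 0.22

Inverting demand: P = 48 − 4Q.
Cournot with 2 identical firms: the symmetric best-response condition is 48 − 12q = 26. Each firm produces q = 11/6, total output Q = 11/3, price P = 100/3.
Lerner index = (P − MC)/P = (100/3 − 26)/(100/3) = 0.22.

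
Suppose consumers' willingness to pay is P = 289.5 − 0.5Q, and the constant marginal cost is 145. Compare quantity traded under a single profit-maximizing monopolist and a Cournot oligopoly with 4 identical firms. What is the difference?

A monopolist chooses Q where MR = MC. MR = 289.5 − Q; setting this equal to 145 gives Q = 144.5 and P = 217.25.
Cournot with 4 identical firms: the symmetric best-response condition is 289.5 − 2.5q = 145. Each firm produces q = 57.8, total output Q = 231.2, price P = 173.9.
Change in quantity traded: 231.2 − 144.5 = 86.7.

Q rises by 86.7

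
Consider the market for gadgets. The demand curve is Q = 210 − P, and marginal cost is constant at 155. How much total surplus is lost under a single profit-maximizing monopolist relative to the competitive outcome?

Inverting demand: P = 210 − Q.
Under competition P = MC = 155, so Q = (210 − 155)/1 = 55.
A monopolist chooses Q where MR = MC. MR = 210 − 2Q; setting this equal to 155 gives Q = 27.5 and P = 182.5.
DWL is the triangle between Q = 27.5 and Q = 55: ½·(55 − 27.5)·(182.5 − 155) = 378.125.

DWL = 378.125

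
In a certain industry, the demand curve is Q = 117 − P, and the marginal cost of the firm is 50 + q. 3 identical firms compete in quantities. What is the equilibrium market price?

Inverting demand: P = 117 − Q.
Cournot with 3 identical firms: the symmetric best-response condition is 117 − 4q = 50 + q. Each firm produces q = 13.4, total output Q = 40.2, price P = 76.8.

P = 76.8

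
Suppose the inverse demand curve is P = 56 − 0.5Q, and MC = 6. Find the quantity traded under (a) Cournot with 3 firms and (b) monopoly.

Cournot with 3 identical firms: the symmetric best-response condition is 56 − 2q = 6. Each firm produces q = 25, total output Q = 75, price P = 18.5.
A monopolist chooses Q where MR = MC. MR = 56 − Q; setting this equal to 6 gives Q = 50 and P = 31.

Cournot: Q = 75; Monopoly: Q = 50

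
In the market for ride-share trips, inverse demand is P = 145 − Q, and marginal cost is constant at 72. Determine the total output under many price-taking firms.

Competitive firms price at marginal cost: P = 72, giving Q = 73.

Q = 73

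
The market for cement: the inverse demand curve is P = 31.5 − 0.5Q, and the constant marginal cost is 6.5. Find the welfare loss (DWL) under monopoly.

DWL = 156.25

Under competition P = MC = 6.5, so Q = (31.5 − 6.5)/0.5 = 50.
A monopolist chooses Q where MR = MC. MR = 31.5 − Q; setting this equal to 6.5 gives Q = 25 and P = 19.
DWL is the triangle between Q = 25 and Q = 50: ½·(50 − 25)·(19 − 6.5) = 156.25.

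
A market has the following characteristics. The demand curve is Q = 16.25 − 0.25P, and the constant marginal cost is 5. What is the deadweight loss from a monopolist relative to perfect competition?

DWL = 112.5

Inverting demand: P = 65 − 4Q.
Under competition P = MC = 5, so Q = (65 − 5)/4 = 15.
A monopolist chooses Q where MR = MC. MR = 65 − 8Q; setting this equal to 5 gives Q = 7.5 and P = 35.
DWL is the triangle between Q = 7.5 and Q = 15: ½·(15 − 7.5)·(35 − 5) = 112.5.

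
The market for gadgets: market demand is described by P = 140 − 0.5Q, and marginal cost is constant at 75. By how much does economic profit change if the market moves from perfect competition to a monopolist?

π rises by 2112.5

Under competition P = MC = 75, so Q = (140 − 75)/0.5 = 130.
Profit = (75 − 75)·130 = 0.
The monopolist equates marginal revenue to marginal cost: 140 − Q = 75, so Q = 65. From demand, P = 107.5.
Profit = (107.5 − 75)·65 = 2112.5.
Change in economic profit: 2112.5 − 0 = 2112.5.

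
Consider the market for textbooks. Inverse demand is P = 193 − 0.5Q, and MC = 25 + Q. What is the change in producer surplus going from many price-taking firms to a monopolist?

Producer surplus rises by 784

Under competition P = MC: 193 − 0.5Q = 25 + Q ⇒ Q = 112, P = 137.
PS = P·Q − VC(Q) = 137·112 − (25·112 + ½·1·112²) = 6272.
The monopolist equates marginal revenue to marginal cost: 193 − Q = 25 + Q, so Q = 84. From demand, P = 151.
PS = P·Q − VC(Q) = 151·84 − (25·84 + ½·1·84²) = 7056.
Change in producer surplus: 7056 − 6272 = 784.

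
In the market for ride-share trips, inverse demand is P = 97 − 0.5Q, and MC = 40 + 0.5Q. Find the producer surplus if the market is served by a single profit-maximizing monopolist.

PS = 1083

The monopolist equates marginal revenue to marginal cost: 97 − Q = 40 + 0.5Q, so Q = 38. From demand, P = 78.
PS = P·Q − VC(Q) = 78·38 − (40·38 + ½·0.5·38²) = 1083.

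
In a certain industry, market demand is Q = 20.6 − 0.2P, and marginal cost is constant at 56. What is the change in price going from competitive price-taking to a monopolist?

P rises by 23.5

Inverting demand: P = 103 − 5Q.
Perfect competition: P = MC = 56, so 103 − 5Q = 56 and Q = 9.4.
The monopolist equates marginal revenue to marginal cost: 103 − 10Q = 56, so Q = 4.7. From demand, P = 79.5.
Change in price: 79.5 − 56 = 23.5.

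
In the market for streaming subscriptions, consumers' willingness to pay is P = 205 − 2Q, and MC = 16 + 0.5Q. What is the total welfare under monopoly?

TS = 5733

Monopoly sets MR = MC: 205 − 4Q = 16 + 0.5Q ⇒ Q = 42, P = 205 − 2·42 = 121.
CS = ½·(205 − 121)·42 = 1764; PS = (121·42 − 16·42 − ½·0.5·42²) = 3969; TS = 5733.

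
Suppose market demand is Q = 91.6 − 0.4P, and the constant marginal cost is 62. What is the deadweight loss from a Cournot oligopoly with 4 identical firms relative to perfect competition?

DWL = 223.112

Inverting demand: P = 229 − 2.5Q.
Perfect competition: P = MC = 62, so 229 − 2.5Q = 62 and Q = 66.8.
Cournot with 4 identical firms: the symmetric best-response condition is 229 − 12.5q = 62. Each firm produces q = 13.36, total output Q = 53.44, price P = 95.4.
DWL is the triangle between Q = 53.44 and Q = 66.8: ½·(66.8 − 53.44)·(95.4 − 62) = 223.112.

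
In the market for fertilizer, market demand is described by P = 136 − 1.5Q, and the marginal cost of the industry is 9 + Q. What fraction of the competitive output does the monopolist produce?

Monopoly sets MR = MC: 136 − 3Q = 9 + Q ⇒ Q = 31.75, P = 136 − 1.5·31.75 = 88.375.
Under competition P = MC: 136 − 1.5Q = 9 + Q ⇒ Q = 50.8, P = 59.8.
Ratio Q_m/Q_c = 31.75/50.8 = 0.625.

Q_m/Q_c = 0.625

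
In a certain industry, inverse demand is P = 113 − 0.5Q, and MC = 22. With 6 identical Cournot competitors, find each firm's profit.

In a 6-firm Cournot equilibrium, symmetry and the first-order condition give q = (113 − 22)/(3.5) = 26. So Q = 156 and P = 35.
Each firm's profit = (35 − 22)·26 = 338.

π_i = 338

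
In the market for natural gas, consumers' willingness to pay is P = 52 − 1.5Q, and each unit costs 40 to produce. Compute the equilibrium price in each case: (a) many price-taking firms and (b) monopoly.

Competition: P = 40; Monopoly: P = 46

Competitive firms price at marginal cost: P = 40, giving Q = 8.
A monopolist chooses Q where MR = MC. MR = 52 − 3Q; setting this equal to 40 gives Q = 4 and P = 46.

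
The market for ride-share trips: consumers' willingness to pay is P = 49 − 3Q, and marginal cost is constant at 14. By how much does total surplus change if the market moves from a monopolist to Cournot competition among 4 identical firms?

A monopolist chooses Q where MR = MC. MR = 49 − 6Q; setting this equal to 14 gives Q = 35/6 and P = 31.5.
CS = ½·(49 − 31.5)·35/6 = 1225/24; PS = (31.5 − 14)·35/6 = 1225/12; TS = 153.125.
With 4 symmetric Cournot firms, each firm's FOC gives 49 − 15q = 14, so q = 7/3, Q = 4·7/3 = 28/3, and P = 21.
CS = ½·(49 − 21)·28/3 = 392/3; PS = (21 − 14)·28/3 = 196/3; TS = 196.
Change in total surplus: 196 − 153.125 = 42.875.

TS rises by 42.875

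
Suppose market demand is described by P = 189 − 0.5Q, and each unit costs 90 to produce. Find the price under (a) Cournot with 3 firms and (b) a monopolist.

Cournot with 3 identical firms: the symmetric best-response condition is 189 − 2q = 90. Each firm produces q = 49.5, total output Q = 148.5, price P = 114.75.
Monopoly sets MR = MC: 189 − Q = 90 ⇒ Q = 99, P = 189 − 0.5·99 = 139.5.

Cournot: P = 114.75; Monopoly: P = 139.5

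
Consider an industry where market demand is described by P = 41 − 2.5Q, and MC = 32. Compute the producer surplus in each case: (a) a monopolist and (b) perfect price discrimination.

Monopoly: PS = 8.1; Perfect PD: PS = 16.2

A monopolist chooses Q where MR = MC. MR = 41 − 5Q; setting this equal to 32 gives Q = 1.8 and P = 36.5.
PS = (36.5 − 32)·1.8 = 8.1.
A perfectly discriminating monopolist sells every unit with P(Q) ≥ MC(Q), so output equals the competitive quantity Q = 3.6. Each buyer pays their reservation price, so CS = 0 and the firm captures all surplus.
PS = ½·(41 − 32)·3.6 = 16.2.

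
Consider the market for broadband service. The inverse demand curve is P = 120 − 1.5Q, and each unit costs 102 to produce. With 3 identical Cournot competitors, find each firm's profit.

π_i = 13.5

With 3 symmetric Cournot firms, each firm's FOC gives 120 − 6q = 102, so q = 3, Q = 3·3 = 9, and P = 106.5.
Each firm's profit = (106.5 − 102)·3 = 13.5.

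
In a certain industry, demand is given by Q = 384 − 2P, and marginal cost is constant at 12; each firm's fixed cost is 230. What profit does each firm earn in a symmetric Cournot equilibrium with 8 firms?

Inverting demand: P = 192 − 0.5Q.
Cournot with 8 identical firms: the symmetric best-response condition is 192 − 4.5q = 12. Each firm produces q = 40, total output Q = 320, price P = 32.
Each firm's profit = (32 − 12)·40 − 230 = 570.

π_i = 570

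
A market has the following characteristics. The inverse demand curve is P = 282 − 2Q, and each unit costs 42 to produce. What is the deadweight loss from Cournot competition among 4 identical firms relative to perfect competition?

Perfect competition: P = MC = 42, so 282 − 2Q = 42 and Q = 120.
Cournot with 4 identical firms: the symmetric best-response condition is 282 − 10q = 42. Each firm produces q = 24, total output Q = 96, price P = 90.
DWL is the triangle between Q = 96 and Q = 120: ½·(120 − 96)·(90 − 42) = 576.

DWL = 576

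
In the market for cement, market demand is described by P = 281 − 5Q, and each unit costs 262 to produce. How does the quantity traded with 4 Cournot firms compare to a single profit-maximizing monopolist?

Cournot: Q = 3.04; Monopoly: Q = 1.9

Cournot with 4 identical firms: the symmetric best-response condition is 281 − 25q = 262. Each firm produces q = 0.76, total output Q = 3.04, price P = 265.8.
The monopolist equates marginal revenue to marginal cost: 281 − 10Q = 262, so Q = 1.9. From demand, P = 271.5.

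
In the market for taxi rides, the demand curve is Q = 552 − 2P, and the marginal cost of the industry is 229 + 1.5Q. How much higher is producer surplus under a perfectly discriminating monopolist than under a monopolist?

Producer surplus rises by 110.45

Inverting demand: P = 276 − 0.5Q.
The monopolist equates marginal revenue to marginal cost: 276 − Q = 229 + 1.5Q, so Q = 18.8. From demand, P = 266.6.
PS = P·Q − VC(Q) = 266.6·18.8 − (229·18.8 + ½·1.5·18.8²) = 441.8.
Under first-degree price discrimination the firm charges each unit its demand price and produces up to where P = MC, i.e. Q = 23.5. Consumer surplus is zero; producer surplus equals total surplus.
PS = ½·(276 − 229)·23.5 = 552.25.
Change in producer surplus: 552.25 − 441.8 = 110.45.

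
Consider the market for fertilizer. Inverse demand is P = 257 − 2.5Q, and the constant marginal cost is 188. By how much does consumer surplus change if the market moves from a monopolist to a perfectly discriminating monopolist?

The monopolist equates marginal revenue to marginal cost: 257 − 5Q = 188, so Q = 13.8. From demand, P = 222.5.
CS = ½·(257 − 222.5)·13.8 = 238.05.
A perfectly discriminating monopolist sells every unit with P(Q) ≥ MC(Q), so output equals the competitive quantity Q = 27.6. Each buyer pays their reservation price, so CS = 0 and the firm captures all surplus.
CS = 0.
Change in consumer surplus: 0 − 238.05 = −238.05.

CS falls by 238.05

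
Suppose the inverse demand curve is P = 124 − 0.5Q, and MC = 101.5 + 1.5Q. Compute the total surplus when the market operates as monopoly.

TS = 121.5

Monopoly sets MR = MC: 124 − Q = 101.5 + 1.5Q ⇒ Q = 9, P = 124 − 0.5·9 = 119.5.
CS = ½·(124 − 119.5)·9 = 20.25; PS = (119.5·9 − 101.5·9 − ½·1.5·9²) = 101.25; TS = 121.5.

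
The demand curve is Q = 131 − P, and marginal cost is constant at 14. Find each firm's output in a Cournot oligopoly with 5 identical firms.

Inverting demand: P = 131 − Q.
Cournot with 5 identical firms: the symmetric best-response condition is 131 − 6q = 14. Each firm produces q = 19.5, total output Q = 97.5, price P = 33.5.

q_i = 19.5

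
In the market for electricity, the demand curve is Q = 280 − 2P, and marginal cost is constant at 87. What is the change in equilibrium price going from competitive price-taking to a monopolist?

P rises by 26.5

Inverting demand: P = 140 − 0.5Q.
Competitive firms price at marginal cost: P = 87, giving Q = 106.
A monopolist chooses Q where MR = MC. MR = 140 − Q; setting this equal to 87 gives Q = 53 and P = 113.5.
Change in equilibrium price: 113.5 − 87 = 26.5.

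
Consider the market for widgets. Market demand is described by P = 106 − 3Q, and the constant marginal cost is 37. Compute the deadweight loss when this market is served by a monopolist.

DWL = 198.375

Competitive firms price at marginal cost: P = 37, giving Q = 23.
A monopolist chooses Q where MR = MC. MR = 106 − 6Q; setting this equal to 37 gives Q = 11.5 and P = 71.5.
DWL is the triangle between Q = 11.5 and Q = 23: ½·(23 − 11.5)·(71.5 − 37) = 198.375.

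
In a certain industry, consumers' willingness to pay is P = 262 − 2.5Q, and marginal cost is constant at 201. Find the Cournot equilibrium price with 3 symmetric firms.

In a 3-firm Cournot equilibrium, symmetry and the first-order condition give q = (262 − 201)/(10) = 6.1. So Q = 18.3 and P = 216.25.

P = 216.25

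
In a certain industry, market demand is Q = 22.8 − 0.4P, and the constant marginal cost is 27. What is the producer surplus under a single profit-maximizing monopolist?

Inverting demand: P = 57 − 2.5Q.
Monopoly sets MR = MC: 57 − 5Q = 27 ⇒ Q = 6, P = 57 − 2.5·6 = 42.
PS = (42 − 27)·6 = 90.

PS = 90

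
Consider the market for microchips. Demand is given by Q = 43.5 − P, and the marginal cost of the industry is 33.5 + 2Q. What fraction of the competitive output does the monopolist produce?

Inverting demand: P = 43.5 − Q.
A monopolist chooses Q where MR = MC. MR = 43.5 − 2Q; setting this equal to 33.5 + 2Q gives Q = 2.5 and P = 41.
Under competition P = MC: 43.5 − Q = 33.5 + 2Q ⇒ Q = 10/3, P = 241/6.
Ratio Q_m/Q_c = 2.5/(10/3) = 0.75.

Q_m/Q_c = 0.75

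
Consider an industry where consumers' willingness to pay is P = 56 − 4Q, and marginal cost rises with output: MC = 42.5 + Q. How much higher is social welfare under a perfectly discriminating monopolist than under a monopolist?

Social welfare rises by 3.6

The monopolist equates marginal revenue to marginal cost: 56 − 8Q = 42.5 + Q, so Q = 1.5. From demand, P = 50.
CS = ½·(56 − 50)·1.5 = 4.5; PS = (50·1.5 − 42.5·1.5 − ½·1·1.5²) = 10.125; TS = 14.625.
With perfect price discrimination, output is the efficient level Q = 2.7 (where demand meets MC), but every buyer pays their willingness to pay: CS = 0 and PS = total surplus.
TS = 18.225 (equal to competitive TS).
Change in social welfare: 18.225 − 14.625 = 3.6.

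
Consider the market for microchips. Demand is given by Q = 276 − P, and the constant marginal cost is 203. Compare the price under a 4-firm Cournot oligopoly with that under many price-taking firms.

Inverting demand: P = 276 − Q.
With 4 symmetric Cournot firms, each firm's FOC gives 276 − 5q = 203, so q = 14.6, Q = 4·14.6 = 58.4, and P = 217.6.
Competitive firms price at marginal cost: P = 203, giving Q = 73.

Cournot: P = 217.6; Competition: P = 203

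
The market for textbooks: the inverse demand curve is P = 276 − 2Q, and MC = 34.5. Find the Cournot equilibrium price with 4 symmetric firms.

In a 4-firm Cournot equilibrium, symmetry and the first-order condition give q = (276 − 34.5)/(10) = 24.15. So Q = 96.6 and P = 82.8.

P = 82.8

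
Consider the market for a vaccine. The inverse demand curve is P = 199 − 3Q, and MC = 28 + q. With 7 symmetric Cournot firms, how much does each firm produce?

q_i = 6.84

Cournot with 7 identical firms: the symmetric best-response condition is 199 − 24q = 28 + q. Each firm produces q = 6.84, total output Q = 47.88, price P = 55.36.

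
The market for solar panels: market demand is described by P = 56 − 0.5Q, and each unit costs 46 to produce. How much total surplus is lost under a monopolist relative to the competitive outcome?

Under competition P = MC = 46, so Q = (56 − 46)/0.5 = 20.
Monopoly sets MR = MC: 56 − Q = 46 ⇒ Q = 10, P = 56 − 0.5·10 = 51.
DWL is the triangle between Q = 10 and Q = 20: ½·(20 − 10)·(51 − 46) = 25.

DWL = 25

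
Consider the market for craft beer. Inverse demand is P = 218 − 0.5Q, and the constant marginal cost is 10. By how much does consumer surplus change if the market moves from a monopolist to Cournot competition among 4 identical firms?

The monopolist equates marginal revenue to marginal cost: 218 − Q = 10, so Q = 208. From demand, P = 114.
CS = ½·(218 − 114)·208 = 10816.
With 4 symmetric Cournot firms, each firm's FOC gives 218 − 2.5q = 10, so q = 83.2, Q = 4·83.2 = 332.8, and P = 51.6.
CS = ½·(218 − 51.6)·332.8 = 27688.96.
Change in consumer surplus: 27688.96 − 10816 = 16872.96.

CS rises by 16872.96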